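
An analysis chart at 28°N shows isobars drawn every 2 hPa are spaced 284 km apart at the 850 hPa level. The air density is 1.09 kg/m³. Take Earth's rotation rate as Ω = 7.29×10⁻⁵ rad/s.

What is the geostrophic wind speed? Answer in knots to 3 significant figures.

Coriolis parameter at 28°N:
f = 2Ω sin φ = 2 × 7.29×10⁻⁵ × sin 28° = 6.84×10⁻⁵ s⁻¹
Pressure gradient: |∂P/∂n| = 200 Pa / 284000 m = 7.04×10⁻⁴ Pa/m
Geostrophic balance (pressure-gradient force = Coriolis force):
V_g = (1/(fρ)) |∂P/∂n| = 7.04×10⁻⁴ / (6.84×10⁻⁵ × 1.09) = 9.44 m/s
Converting: 9.44 m/s × 1.944 = 18.3 knots

18.3 knots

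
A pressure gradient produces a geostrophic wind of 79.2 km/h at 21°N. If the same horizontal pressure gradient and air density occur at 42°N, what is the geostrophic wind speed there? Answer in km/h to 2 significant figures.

With the same pressure gradient and density, V_g ∝ 1/f ∝ 1/sin φ.
V₂ = V₁ · sin φ₁ / sin φ₂ = 79.2 × sin 21° / sin 42°
V₂ = 79.2 × 0.3584/0.6691 = 42 km/h

42 km/h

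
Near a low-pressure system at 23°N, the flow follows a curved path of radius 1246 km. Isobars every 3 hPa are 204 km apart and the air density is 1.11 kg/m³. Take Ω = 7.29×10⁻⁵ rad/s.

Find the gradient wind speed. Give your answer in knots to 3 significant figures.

Coriolis parameter at 23°N:
f = 2Ω sin φ = 2 × 7.29×10⁻⁵ × sin 23° = 5.70×10⁻⁵ s⁻¹
Pressure gradient: |∂P/∂n| = 300 Pa / 204000 m = 1.47×10⁻³ Pa/m
Geostrophic speed: V_g = |∂P/∂n|/(fρ) = 1.47×10⁻³/(5.70×10⁻⁵ × 1.11) = 23.3 m/s
Around a low, centrifugal force acts outward with Coriolis, so pressure-gradient force balances both:
(1/ρ)|∂P/∂n| = fV + V²/R  →  V² + fR·V − fR·V_g = 0
With fR = 5.70×10⁻⁵ × 1246×10³ m = 71.0 m/s:
V = [−fR + √((fR)² + 4 fR V_g)]/2 = [−71.0 + √(71.0² + 4×71.0×23.3)]/2 = 18.5 m/s
Subgeostrophic (V < V_g = 23.3 m/s), as expected around a low.
Converting: 18.5 m/s × 1.944 = 35.9 knots

35.9 knots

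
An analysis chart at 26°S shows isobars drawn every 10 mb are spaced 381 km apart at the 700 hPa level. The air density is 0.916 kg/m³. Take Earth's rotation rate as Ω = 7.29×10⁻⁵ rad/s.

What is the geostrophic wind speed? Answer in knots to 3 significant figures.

87.1 knots

Coriolis parameter at 26°S:
f = 2Ω sin φ = 2 × 7.29×10⁻⁵ × sin 26° = 6.39×10⁻⁵ s⁻¹
Pressure gradient: |∂P/∂n| = 1000 Pa / 381000 m = 2.62×10⁻³ Pa/m
Geostrophic balance (pressure-gradient force = Coriolis force):
V_g = (1/(fρ)) |∂P/∂n| = 2.62×10⁻³ / (6.39×10⁻⁵ × 0.916) = 44.8 m/s
Converting: 44.8 m/s × 1.944 = 87.1 knots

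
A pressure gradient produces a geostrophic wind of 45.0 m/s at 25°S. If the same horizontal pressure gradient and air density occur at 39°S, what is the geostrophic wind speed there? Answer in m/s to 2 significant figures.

30 m/s

With the same pressure gradient and density, V_g ∝ 1/f ∝ 1/sin φ.
V₂ = V₁ · sin φ₁ / sin φ₂ = 45.0 × sin 25° / sin 39°
V₂ = 45.0 × 0.4226/0.6293 = 30 m/s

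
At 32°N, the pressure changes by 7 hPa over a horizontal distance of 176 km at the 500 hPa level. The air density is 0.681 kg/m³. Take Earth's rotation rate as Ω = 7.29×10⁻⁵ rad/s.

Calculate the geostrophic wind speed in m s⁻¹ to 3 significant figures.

Coriolis parameter at 32°N:
f = 2Ω sin φ = 2 × 7.29×10⁻⁵ × sin 32° = 7.73×10⁻⁵ s⁻¹
Pressure gradient: |∂P/∂n| = 700 Pa / 176000 m = 3.98×10⁻³ Pa/m
Geostrophic balance (pressure-gradient force = Coriolis force):
V_g = (1/(fρ)) |∂P/∂n| = 3.98×10⁻³ / (7.73×10⁻⁵ × 0.681) = 75.6 m/s

75.6 m s⁻¹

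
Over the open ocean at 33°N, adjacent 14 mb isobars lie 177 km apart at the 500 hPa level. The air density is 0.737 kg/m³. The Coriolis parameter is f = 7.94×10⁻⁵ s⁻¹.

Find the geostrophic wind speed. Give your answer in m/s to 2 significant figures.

Pressure gradient: |∂P/∂n| = 1400 Pa / 177000 m = 7.91×10⁻³ Pa/m
Geostrophic balance (pressure-gradient force = Coriolis force):
V_g = (1/(fρ)) |∂P/∂n| = 7.91×10⁻³ / (7.94×10⁻⁵ × 0.737) = 135 m/s

140 m/s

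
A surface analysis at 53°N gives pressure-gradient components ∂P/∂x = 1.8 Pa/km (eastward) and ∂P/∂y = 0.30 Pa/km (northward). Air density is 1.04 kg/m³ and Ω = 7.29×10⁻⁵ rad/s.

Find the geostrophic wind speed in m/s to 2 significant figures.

15 m/s

Coriolis parameter at 53°N:
f = 2Ω sin φ = 2 × 7.29×10⁻⁵ × sin 53° = 1.16×10⁻⁴ s⁻¹
Component geostrophic relations (x east, y north):
u_g = −(1/(fρ)) ∂P/∂y,  v_g = (1/(fρ)) ∂P/∂x
u_g = −(0.30×10⁻³)/(1.16×10⁻⁴ × 1.04) = −2.48 m/s;  v_g = (1.8×10⁻³)/(1.16×10⁻⁴ × 1.04) = 14.9 m/s
|V_g| = √(u_g² + v_g²) = 15.1 m/s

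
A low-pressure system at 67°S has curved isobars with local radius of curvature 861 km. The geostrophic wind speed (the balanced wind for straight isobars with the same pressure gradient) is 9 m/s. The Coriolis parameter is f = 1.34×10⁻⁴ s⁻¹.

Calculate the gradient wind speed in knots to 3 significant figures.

Around a low, centrifugal force acts outward with Coriolis, so pressure-gradient force balances both:
(1/ρ)|∂P/∂n| = fV + V²/R  →  V² + fR·V − fR·V_g = 0
With fR = 1.34×10⁻⁴ × 861×10³ m = 115 m/s:
V = [−fR + √((fR)² + 4 fR V_g)]/2 = [−115 + √(115² + 4×115×9)]/2 = 8.39 m/s
Subgeostrophic (V < V_g = 9 m/s), as expected around a low.
Converting: 8.39 m/s × 1.944 = 16.3 knots

16.3 knots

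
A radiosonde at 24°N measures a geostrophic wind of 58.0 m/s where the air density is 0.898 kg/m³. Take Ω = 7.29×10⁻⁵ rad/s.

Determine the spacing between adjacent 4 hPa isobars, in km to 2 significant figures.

Coriolis parameter at 24°N:
f = 2Ω sin φ = 2 × 7.29×10⁻⁵ × sin 24° = 5.93×10⁻⁵ s⁻¹
Geostrophic balance rearranged: |∂P/∂n| = f ρ V_g
|∂P/∂n| = 5.93×10⁻⁵ × 0.898 × 58.0 = 3.09×10⁻³ Pa/m
Isobar spacing: Δn = ΔP/|∂P/∂n| = 400 Pa / 3.09×10⁻³ Pa/m = 129504 m ≈ 130 km

130 km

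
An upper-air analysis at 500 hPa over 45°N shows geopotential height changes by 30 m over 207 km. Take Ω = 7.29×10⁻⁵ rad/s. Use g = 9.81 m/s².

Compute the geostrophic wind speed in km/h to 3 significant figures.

49.6 km/h

Coriolis parameter at 45°N:
f = 2Ω sin φ = 2 × 7.29×10⁻⁵ × sin 45° = 1.03×10⁻⁴ s⁻¹
Height gradient: |∂Z/∂n| = 30 m / 207000 m = 1.45×10⁻⁴
On a pressure surface, geostrophic balance gives V_g = (g/f)|∂Z/∂n|:
V_g = 9.81 × 1.45×10⁻⁴ / 1.03×10⁻⁴ = 13.8 m/s
Converting: 13.8 m/s × 3.6 = 49.6 km/h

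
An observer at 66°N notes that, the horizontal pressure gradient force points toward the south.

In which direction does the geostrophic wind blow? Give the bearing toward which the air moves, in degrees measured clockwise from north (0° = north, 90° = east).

The pressure-gradient force points toward the south (bearing 180°).
Geostrophic balance: in the Northern Hemisphere the Coriolis force deflects motion to the right, so the geostrophic wind blows 90° to the right of the pressure-gradient force (low pressure on the left).
Rotating 180° by 90° clockwise gives 270° — the wind blows toward the west.

270°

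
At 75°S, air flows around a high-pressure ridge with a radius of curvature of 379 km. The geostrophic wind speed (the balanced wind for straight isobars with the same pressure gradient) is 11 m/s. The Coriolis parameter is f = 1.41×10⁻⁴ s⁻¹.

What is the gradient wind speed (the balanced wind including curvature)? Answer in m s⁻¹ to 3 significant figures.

15.5 m s⁻¹

Around a high, pressure-gradient force acts outward with centrifugal, so Coriolis balances both:
fV = (1/ρ)|∂P/∂n| + V²/R  →  V² − fR·V + fR·V_g = 0
With fR = 1.41×10⁻⁴ × 379×10³ m = 53.4 m/s:
V = [fR − √((fR)² − 4 fR V_g)]/2 = [53.4 − √(53.4² − 4×53.4×11)]/2 = 15.5 m/s
Supergeostrophic (V > V_g = 11 m/s), as expected around a high.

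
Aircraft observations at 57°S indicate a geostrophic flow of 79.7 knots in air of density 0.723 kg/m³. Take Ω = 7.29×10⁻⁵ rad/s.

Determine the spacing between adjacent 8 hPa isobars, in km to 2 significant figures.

220 km

Coriolis parameter at 57°S:
f = 2Ω sin φ = 2 × 7.29×10⁻⁵ × sin 57° = 1.22×10⁻⁴ s⁻¹
Wind speed in SI: 79.7 knots = 41.0 m/s
Geostrophic balance rearranged: |∂P/∂n| = f ρ V_g
|∂P/∂n| = 1.22×10⁻⁴ × 0.723 × 41.0 = 3.62×10⁻³ Pa/m
Isobar spacing: Δn = ΔP/|∂P/∂n| = 800 Pa / 3.62×10⁻³ Pa/m = 220702 m ≈ 220 km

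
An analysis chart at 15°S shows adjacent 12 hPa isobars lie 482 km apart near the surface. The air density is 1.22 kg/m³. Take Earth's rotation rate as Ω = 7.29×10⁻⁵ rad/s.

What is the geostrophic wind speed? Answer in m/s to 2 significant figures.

Coriolis parameter at 15°S:
f = 2Ω sin φ = 2 × 7.29×10⁻⁵ × sin 15° = 3.77×10⁻⁵ s⁻¹
Pressure gradient: |∂P/∂n| = 1200 Pa / 482000 m = 2.49×10⁻³ Pa/m
Geostrophic balance (pressure-gradient force = Coriolis force):
V_g = (1/(fρ)) |∂P/∂n| = 2.49×10⁻³ / (3.77×10⁻⁵ × 1.22) = 54.1 m/s

54 m/s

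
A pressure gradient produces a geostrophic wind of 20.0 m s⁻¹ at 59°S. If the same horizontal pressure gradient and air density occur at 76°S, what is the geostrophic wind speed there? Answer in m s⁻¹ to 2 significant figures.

With the same pressure gradient and density, V_g ∝ 1/f ∝ 1/sin φ.
V₂ = V₁ · sin φ₁ / sin φ₂ = 20.0 × sin 59° / sin 76°
V₂ = 20.0 × 0.8572/0.9703 = 18 m s⁻¹

18 m s⁻¹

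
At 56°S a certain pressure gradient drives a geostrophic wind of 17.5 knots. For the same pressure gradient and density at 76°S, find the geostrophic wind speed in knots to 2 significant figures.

With the same pressure gradient and density, V_g ∝ 1/f ∝ 1/sin φ.
V₂ = V₁ · sin φ₁ / sin φ₂ = 17.5 × sin 56° / sin 76°
V₂ = 17.5 × 0.8290/0.9703 = 15 knots

15 knots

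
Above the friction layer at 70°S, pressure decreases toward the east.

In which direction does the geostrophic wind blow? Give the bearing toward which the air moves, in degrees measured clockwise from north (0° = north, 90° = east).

000°

The pressure-gradient force points toward the east (bearing 090°).
Geostrophic balance: in the Southern Hemisphere the Coriolis force deflects motion to the left, so the geostrophic wind blows 90° to the left of the pressure-gradient force (low pressure on the right).
Rotating 090° by 90° counterclockwise gives 000° — the wind blows toward the north.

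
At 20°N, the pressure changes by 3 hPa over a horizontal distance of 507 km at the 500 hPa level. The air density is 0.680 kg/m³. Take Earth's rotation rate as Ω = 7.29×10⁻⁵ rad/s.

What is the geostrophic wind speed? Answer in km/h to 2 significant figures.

63 km/h

Coriolis parameter at 20°N:
f = 2Ω sin φ = 2 × 7.29×10⁻⁵ × sin 20° = 4.99×10⁻⁵ s⁻¹
Pressure gradient: |∂P/∂n| = 300 Pa / 507000 m = 5.92×10⁻⁴ Pa/m
Geostrophic balance (pressure-gradient force = Coriolis force):
V_g = (1/(fρ)) |∂P/∂n| = 5.92×10⁻⁴ / (4.99×10⁻⁵ × 0.680) = 17.4 m/s
Converting: 17.4 m/s × 3.6 = 63 km/h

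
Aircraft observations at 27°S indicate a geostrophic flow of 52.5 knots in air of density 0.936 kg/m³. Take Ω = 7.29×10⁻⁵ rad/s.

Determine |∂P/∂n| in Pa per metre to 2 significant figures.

Coriolis parameter at 27°S:
f = 2Ω sin φ = 2 × 7.29×10⁻⁵ × sin 27° = 6.62×10⁻⁵ s⁻¹
Wind speed in SI: 52.5 knots = 27.0 m/s
Geostrophic balance rearranged: |∂P/∂n| = f ρ V_g
|∂P/∂n| = 6.62×10⁻⁵ × 0.936 × 27.0 = 1.67×10⁻³ Pa/m

1.7×10⁻³ Pa/m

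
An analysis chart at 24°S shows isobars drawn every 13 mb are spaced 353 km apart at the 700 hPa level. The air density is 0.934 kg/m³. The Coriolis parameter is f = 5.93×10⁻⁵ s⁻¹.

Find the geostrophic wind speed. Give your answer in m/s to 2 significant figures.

Pressure gradient: |∂P/∂n| = 1300 Pa / 353000 m = 3.68×10⁻³ Pa/m
Geostrophic balance (pressure-gradient force = Coriolis force):
V_g = (1/(fρ)) |∂P/∂n| = 3.68×10⁻³ / (5.93×10⁻⁵ × 0.934) = 66.5 m/s

66 m/s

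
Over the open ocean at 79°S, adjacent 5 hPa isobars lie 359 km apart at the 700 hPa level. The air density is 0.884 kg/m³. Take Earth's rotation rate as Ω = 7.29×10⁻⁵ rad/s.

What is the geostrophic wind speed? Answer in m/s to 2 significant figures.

11 m/s

Coriolis parameter at 79°S:
f = 2Ω sin φ = 2 × 7.29×10⁻⁵ × sin 79° = 1.43×10⁻⁴ s⁻¹
Pressure gradient: |∂P/∂n| = 500 Pa / 359000 m = 1.39×10⁻³ Pa/m
Geostrophic balance (pressure-gradient force = Coriolis force):
V_g = (1/(fρ)) |∂P/∂n| = 1.39×10⁻³ / (1.43×10⁻⁴ × 0.884) = 11.0 m/s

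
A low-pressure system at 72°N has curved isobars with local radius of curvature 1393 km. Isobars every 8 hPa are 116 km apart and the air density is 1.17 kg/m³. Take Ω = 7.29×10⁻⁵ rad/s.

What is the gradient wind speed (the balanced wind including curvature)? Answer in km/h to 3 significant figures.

Coriolis parameter at 72°N:
f = 2Ω sin φ = 2 × 7.29×10⁻⁵ × sin 72° = 1.39×10⁻⁴ s⁻¹
Pressure gradient: |∂P/∂n| = 800 Pa / 116000 m = 6.90×10⁻³ Pa/m
Geostrophic speed: V_g = |∂P/∂n|/(fρ) = 6.90×10⁻³/(1.39×10⁻⁴ × 1.17) = 42.5 m/s
Around a low, centrifugal force acts outward with Coriolis, so pressure-gradient force balances both:
(1/ρ)|∂P/∂n| = fV + V²/R  →  V² + fR·V − fR·V_g = 0
With fR = 1.39×10⁻⁴ × 1393×10³ m = 193 m/s:
V = [−fR + √((fR)² + 4 fR V_g)]/2 = [−193 + √(193² + 4×193×42.5)]/2 = 35.9 m/s
Subgeostrophic (V < V_g = 42.5 m/s), as expected around a low.
Converting: 35.9 m/s × 3.6 = 129 km/h

129 km/h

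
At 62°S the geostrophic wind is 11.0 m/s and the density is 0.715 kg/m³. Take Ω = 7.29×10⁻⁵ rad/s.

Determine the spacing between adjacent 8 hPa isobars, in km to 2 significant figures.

790 km

Coriolis parameter at 62°S:
f = 2Ω sin φ = 2 × 7.29×10⁻⁵ × sin 62° = 1.29×10⁻⁴ s⁻¹
Geostrophic balance rearranged: |∂P/∂n| = f ρ V_g
|∂P/∂n| = 1.29×10⁻⁴ × 0.715 × 11.0 = 1.01×10⁻³ Pa/m
Isobar spacing: Δn = ΔP/|∂P/∂n| = 800 Pa / 1.01×10⁻³ Pa/m = 790130 m ≈ 790 km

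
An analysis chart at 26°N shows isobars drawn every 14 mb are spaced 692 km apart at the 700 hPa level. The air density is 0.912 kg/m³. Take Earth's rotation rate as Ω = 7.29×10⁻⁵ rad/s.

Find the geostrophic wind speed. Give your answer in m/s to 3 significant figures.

Coriolis parameter at 26°N:
f = 2Ω sin φ = 2 × 7.29×10⁻⁵ × sin 26° = 6.39×10⁻⁵ s⁻¹
Pressure gradient: |∂P/∂n| = 1400 Pa / 692000 m = 2.02×10⁻³ Pa/m
Geostrophic balance (pressure-gradient force = Coriolis force):
V_g = (1/(fρ)) |∂P/∂n| = 2.02×10⁻³ / (6.39×10⁻⁵ × 0.912) = 34.7 m/s

34.7 m/s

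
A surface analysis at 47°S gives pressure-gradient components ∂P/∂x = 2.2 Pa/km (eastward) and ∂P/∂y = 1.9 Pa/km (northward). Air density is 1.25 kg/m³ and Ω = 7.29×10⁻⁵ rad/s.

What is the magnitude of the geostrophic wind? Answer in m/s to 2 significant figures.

22 m/s

Coriolis parameter at 47°S:
f = 2Ω sin φ = 2 × 7.29×10⁻⁵ × sin 47° = 1.07×10⁻⁴ s⁻¹
In the Southern Hemisphere f is negative: f = −1.07×10⁻⁴ s⁻¹.
Component geostrophic relations (x east, y north):
u_g = −(1/(fρ)) ∂P/∂y,  v_g = (1/(fρ)) ∂P/∂x
u_g = −(1.9×10⁻³)/(−1.07×10⁻⁴ × 1.25) = 14.3 m/s;  v_g = (2.2×10⁻³)/(−1.07×10⁻⁴ × 1.25) = −16.5 m/s
|V_g| = √(u_g² + v_g²) = 21.8 m/s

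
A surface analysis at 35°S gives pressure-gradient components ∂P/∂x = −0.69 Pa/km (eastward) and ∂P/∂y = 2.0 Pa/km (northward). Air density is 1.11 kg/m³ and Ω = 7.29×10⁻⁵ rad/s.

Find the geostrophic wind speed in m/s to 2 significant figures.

23 m/s

Coriolis parameter at 35°S:
f = 2Ω sin φ = 2 × 7.29×10⁻⁵ × sin 35° = 8.36×10⁻⁵ s⁻¹
In the Southern Hemisphere f is negative: f = −8.36×10⁻⁵ s⁻¹.
Component geostrophic relations (x east, y north):
u_g = −(1/(fρ)) ∂P/∂y,  v_g = (1/(fρ)) ∂P/∂x
u_g = −(2.0×10⁻³)/(−8.36×10⁻⁵ × 1.11) = 21.5 m/s;  v_g = (−0.69×10⁻³)/(−8.36×10⁻⁵ × 1.11) = 7.43 m/s
|V_g| = √(u_g² + v_g²) = 22.8 m/s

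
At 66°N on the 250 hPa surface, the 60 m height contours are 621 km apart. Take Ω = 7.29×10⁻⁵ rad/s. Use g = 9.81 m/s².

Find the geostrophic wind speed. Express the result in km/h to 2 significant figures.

26 km/h

Coriolis parameter at 66°N:
f = 2Ω sin φ = 2 × 7.29×10⁻⁵ × sin 66° = 1.33×10⁻⁴ s⁻¹
Height gradient: |∂Z/∂n| = 60 m / 621000 m = 9.66×10⁻⁵
On a pressure surface, geostrophic balance gives V_g = (g/f)|∂Z/∂n|:
V_g = 9.81 × 9.66×10⁻⁵ / 1.33×10⁻⁴ = 7.12 m/s
Converting: 7.12 m/s × 3.6 = 26 km/h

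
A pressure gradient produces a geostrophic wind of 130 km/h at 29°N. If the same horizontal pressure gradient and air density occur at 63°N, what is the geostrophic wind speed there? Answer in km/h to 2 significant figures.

With the same pressure gradient and density, V_g ∝ 1/f ∝ 1/sin φ.
V₂ = V₁ · sin φ₁ / sin φ₂ = 130 × sin 29° / sin 63°
V₂ = 130 × 0.4848/0.8910 = 71 km/h

71 km/h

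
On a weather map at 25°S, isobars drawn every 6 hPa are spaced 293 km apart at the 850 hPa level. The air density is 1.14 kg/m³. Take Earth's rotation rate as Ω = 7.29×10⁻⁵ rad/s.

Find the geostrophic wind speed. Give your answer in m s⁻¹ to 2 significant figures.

29 m s⁻¹

Coriolis parameter at 25°S:
f = 2Ω sin φ = 2 × 7.29×10⁻⁵ × sin 25° = 6.16×10⁻⁵ s⁻¹
Pressure gradient: |∂P/∂n| = 600 Pa / 293000 m = 2.05×10⁻³ Pa/m
Geostrophic balance (pressure-gradient force = Coriolis force):
V_g = (1/(fρ)) |∂P/∂n| = 2.05×10⁻³ / (6.16×10⁻⁵ × 1.14) = 29.2 m/s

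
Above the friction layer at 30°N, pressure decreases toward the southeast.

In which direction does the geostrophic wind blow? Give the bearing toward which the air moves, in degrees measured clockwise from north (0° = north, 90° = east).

225°

The pressure-gradient force points toward the southeast (bearing 135°).
Geostrophic balance: in the Northern Hemisphere the Coriolis force deflects motion to the right, so the geostrophic wind blows 90° to the right of the pressure-gradient force (low pressure on the left).
Rotating 135° by 90° clockwise gives 225° — the wind blows toward the southwest.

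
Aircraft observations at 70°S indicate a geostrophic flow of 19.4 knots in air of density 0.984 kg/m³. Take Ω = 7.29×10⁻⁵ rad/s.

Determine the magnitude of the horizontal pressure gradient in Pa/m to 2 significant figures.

1.3×10⁻³ Pa/m

Coriolis parameter at 70°S:
f = 2Ω sin φ = 2 × 7.29×10⁻⁵ × sin 70° = 1.37×10⁻⁴ s⁻¹
Wind speed in SI: 19.4 knots = 9.98 m/s
Geostrophic balance rearranged: |∂P/∂n| = f ρ V_g
|∂P/∂n| = 1.37×10⁻⁴ × 0.984 × 9.98 = 1.35×10⁻³ Pa/m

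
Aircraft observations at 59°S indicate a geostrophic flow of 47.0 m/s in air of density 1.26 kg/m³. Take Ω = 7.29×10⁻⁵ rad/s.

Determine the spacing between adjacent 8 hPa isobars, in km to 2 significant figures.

110 km

Coriolis parameter at 59°S:
f = 2Ω sin φ = 2 × 7.29×10⁻⁵ × sin 59° = 1.25×10⁻⁴ s⁻¹
Geostrophic balance rearranged: |∂P/∂n| = f ρ V_g
|∂P/∂n| = 1.25×10⁻⁴ × 1.26 × 47.0 = 7.40×10⁻³ Pa/m
Isobar spacing: Δn = ΔP/|∂P/∂n| = 800 Pa / 7.40×10⁻³ Pa/m = 108093 m ≈ 110 km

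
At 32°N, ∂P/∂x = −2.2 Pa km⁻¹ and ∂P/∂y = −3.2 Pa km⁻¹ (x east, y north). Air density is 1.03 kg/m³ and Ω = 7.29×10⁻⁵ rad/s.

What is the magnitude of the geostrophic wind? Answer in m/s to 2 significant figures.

49 m/s

Coriolis parameter at 32°N:
f = 2Ω sin φ = 2 × 7.29×10⁻⁵ × sin 32° = 7.73×10⁻⁵ s⁻¹
Component geostrophic relations (x east, y north):
u_g = −(1/(fρ)) ∂P/∂y,  v_g = (1/(fρ)) ∂P/∂x
u_g = −(−3.2×10⁻³)/(7.73×10⁻⁵ × 1.03) = 40.2 m/s;  v_g = (−2.2×10⁻³)/(7.73×10⁻⁵ × 1.03) = −27.6 m/s
|V_g| = √(u_g² + v_g²) = 48.8 m/s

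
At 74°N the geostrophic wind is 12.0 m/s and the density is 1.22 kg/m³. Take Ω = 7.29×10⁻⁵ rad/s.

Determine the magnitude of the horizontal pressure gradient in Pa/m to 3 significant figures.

Coriolis parameter at 74°N:
f = 2Ω sin φ = 2 × 7.29×10⁻⁵ × sin 74° = 1.40×10⁻⁴ s⁻¹
Geostrophic balance rearranged: |∂P/∂n| = f ρ V_g
|∂P/∂n| = 1.40×10⁻⁴ × 1.22 × 12.0 = 2.05×10⁻³ Pa/m

2.05×10⁻³ Pa/m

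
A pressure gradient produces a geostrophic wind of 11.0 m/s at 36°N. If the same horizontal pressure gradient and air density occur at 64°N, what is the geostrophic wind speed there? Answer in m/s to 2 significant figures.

With the same pressure gradient and density, V_g ∝ 1/f ∝ 1/sin φ.
V₂ = V₁ · sin φ₁ / sin φ₂ = 11.0 × sin 36° / sin 64°
V₂ = 11.0 × 0.5878/0.8988 = 7.2 m/s

7.2 m/s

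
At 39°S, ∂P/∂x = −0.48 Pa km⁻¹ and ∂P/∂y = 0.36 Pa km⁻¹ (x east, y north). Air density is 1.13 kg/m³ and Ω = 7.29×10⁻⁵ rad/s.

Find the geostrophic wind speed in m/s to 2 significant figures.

5.8 m/s

Coriolis parameter at 39°S:
f = 2Ω sin φ = 2 × 7.29×10⁻⁵ × sin 39° = 9.18×10⁻⁵ s⁻¹
In the Southern Hemisphere f is negative: f = −9.18×10⁻⁵ s⁻¹.
Component geostrophic relations (x east, y north):
u_g = −(1/(fρ)) ∂P/∂y,  v_g = (1/(fρ)) ∂P/∂x
u_g = −(0.36×10⁻³)/(−9.18×10⁻⁵ × 1.13) = 3.47 m/s;  v_g = (−0.48×10⁻³)/(−9.18×10⁻⁵ × 1.13) = 4.63 m/s
|V_g| = √(u_g² + v_g²) = 5.79 m/s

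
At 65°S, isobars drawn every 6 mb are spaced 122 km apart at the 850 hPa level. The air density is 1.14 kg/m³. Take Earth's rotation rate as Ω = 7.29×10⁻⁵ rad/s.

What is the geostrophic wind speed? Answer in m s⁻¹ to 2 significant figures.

33 m s⁻¹

Coriolis parameter at 65°S:
f = 2Ω sin φ = 2 × 7.29×10⁻⁵ × sin 65° = 1.32×10⁻⁴ s⁻¹
Pressure gradient: |∂P/∂n| = 600 Pa / 122000 m = 4.92×10⁻³ Pa/m
Geostrophic balance (pressure-gradient force = Coriolis force):
V_g = (1/(fρ)) |∂P/∂n| = 4.92×10⁻³ / (1.32×10⁻⁴ × 1.14) = 32.6 m/s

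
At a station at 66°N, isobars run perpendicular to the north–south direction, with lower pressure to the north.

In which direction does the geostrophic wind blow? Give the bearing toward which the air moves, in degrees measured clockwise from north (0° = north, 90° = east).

The pressure-gradient force points toward the north (bearing 000°).
Geostrophic balance: in the Northern Hemisphere the Coriolis force deflects motion to the right, so the geostrophic wind blows 90° to the right of the pressure-gradient force (low pressure on the left).
Rotating 000° by 90° clockwise gives 090° — the wind blows toward the east.

090°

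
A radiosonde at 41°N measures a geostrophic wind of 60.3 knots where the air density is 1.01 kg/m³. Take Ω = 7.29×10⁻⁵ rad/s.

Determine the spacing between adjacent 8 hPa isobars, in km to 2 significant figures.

Coriolis parameter at 41°N:
f = 2Ω sin φ = 2 × 7.29×10⁻⁵ × sin 41° = 9.57×10⁻⁵ s⁻¹
Wind speed in SI: 60.3 knots = 31.0 m/s
Geostrophic balance rearranged: |∂P/∂n| = f ρ V_g
|∂P/∂n| = 9.57×10⁻⁵ × 1.01 × 31.0 = 3.00×10⁻³ Pa/m
Isobar spacing: Δn = ΔP/|∂P/∂n| = 800 Pa / 3.00×10⁻³ Pa/m = 266939 m ≈ 270 km

270 km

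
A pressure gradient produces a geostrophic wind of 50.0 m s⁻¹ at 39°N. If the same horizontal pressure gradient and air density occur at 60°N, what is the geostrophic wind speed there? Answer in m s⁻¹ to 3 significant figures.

With the same pressure gradient and density, V_g ∝ 1/f ∝ 1/sin φ.
V₂ = V₁ · sin φ₁ / sin φ₂ = 50.0 × sin 39° / sin 60°
V₂ = 50.0 × 0.6293/0.8660 = 36.3 m s⁻¹

36.3 m s⁻¹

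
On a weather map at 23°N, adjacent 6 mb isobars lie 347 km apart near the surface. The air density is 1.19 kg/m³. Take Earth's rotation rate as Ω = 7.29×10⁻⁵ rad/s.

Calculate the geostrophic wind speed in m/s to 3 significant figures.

25.5 m/s

Coriolis parameter at 23°N:
f = 2Ω sin φ = 2 × 7.29×10⁻⁵ × sin 23° = 5.70×10⁻⁵ s⁻¹
Pressure gradient: |∂P/∂n| = 600 Pa / 347000 m = 1.73×10⁻³ Pa/m
Geostrophic balance (pressure-gradient force = Coriolis force):
V_g = (1/(fρ)) |∂P/∂n| = 1.73×10⁻³ / (5.70×10⁻⁵ × 1.19) = 25.5 m/s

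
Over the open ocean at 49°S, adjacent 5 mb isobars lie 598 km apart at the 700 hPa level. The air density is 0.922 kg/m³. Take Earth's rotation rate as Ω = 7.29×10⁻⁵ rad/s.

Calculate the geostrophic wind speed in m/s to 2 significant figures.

8.2 m/s

Coriolis parameter at 49°S:
f = 2Ω sin φ = 2 × 7.29×10⁻⁵ × sin 49° = 1.10×10⁻⁴ s⁻¹
Pressure gradient: |∂P/∂n| = 500 Pa / 598000 m = 8.36×10⁻⁴ Pa/m
Geostrophic balance (pressure-gradient force = Coriolis force):
V_g = (1/(fρ)) |∂P/∂n| = 8.36×10⁻⁴ / (1.10×10⁻⁴ × 0.922) = 8.24 m/s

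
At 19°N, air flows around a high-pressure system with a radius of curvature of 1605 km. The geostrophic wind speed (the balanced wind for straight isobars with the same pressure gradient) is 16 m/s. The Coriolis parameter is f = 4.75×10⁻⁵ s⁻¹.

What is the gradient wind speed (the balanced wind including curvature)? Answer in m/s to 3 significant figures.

Around a high, pressure-gradient force acts outward with centrifugal, so Coriolis balances both:
fV = (1/ρ)|∂P/∂n| + V²/R  →  V² − fR·V + fR·V_g = 0
With fR = 4.75×10⁻⁵ × 1605×10³ m = 76.2 m/s:
V = [fR − √((fR)² − 4 fR V_g)]/2 = [76.2 − √(76.2² − 4×76.2×16)]/2 = 22.8 m/s
Supergeostrophic (V > V_g = 16 m/s), as expected around a high.

22.8 m/s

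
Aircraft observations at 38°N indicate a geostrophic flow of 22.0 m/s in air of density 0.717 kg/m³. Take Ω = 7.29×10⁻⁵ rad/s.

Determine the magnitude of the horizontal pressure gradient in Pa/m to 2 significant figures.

1.4×10⁻³ Pa/m

Coriolis parameter at 38°N:
f = 2Ω sin φ = 2 × 7.29×10⁻⁵ × sin 38° = 8.98×10⁻⁵ s⁻¹
Geostrophic balance rearranged: |∂P/∂n| = f ρ V_g
|∂P/∂n| = 8.98×10⁻⁵ × 0.717 × 22.0 = 1.42×10⁻³ Pa/m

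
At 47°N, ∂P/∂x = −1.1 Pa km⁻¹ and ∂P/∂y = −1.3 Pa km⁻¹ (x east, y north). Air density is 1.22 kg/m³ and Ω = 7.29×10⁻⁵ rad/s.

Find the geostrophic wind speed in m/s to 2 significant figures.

Coriolis parameter at 47°N:
f = 2Ω sin φ = 2 × 7.29×10⁻⁵ × sin 47° = 1.07×10⁻⁴ s⁻¹
Component geostrophic relations (x east, y north):
u_g = −(1/(fρ)) ∂P/∂y,  v_g = (1/(fρ)) ∂P/∂x
u_g = −(−1.3×10⁻³)/(1.07×10⁻⁴ × 1.22) = 9.99 m/s;  v_g = (−1.1×10⁻³)/(1.07×10⁻⁴ × 1.22) = −8.46 m/s
|V_g| = √(u_g² + v_g²) = 13.1 m/s

13 m/s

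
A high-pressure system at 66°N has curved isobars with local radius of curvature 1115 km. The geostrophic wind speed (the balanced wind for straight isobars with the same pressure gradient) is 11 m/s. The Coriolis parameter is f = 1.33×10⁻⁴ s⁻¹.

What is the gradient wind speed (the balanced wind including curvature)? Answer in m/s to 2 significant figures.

12 m/s

Around a high, pressure-gradient force acts outward with centrifugal, so Coriolis balances both:
fV = (1/ρ)|∂P/∂n| + V²/R  →  V² − fR·V + fR·V_g = 0
With fR = 1.33×10⁻⁴ × 1115×10³ m = 148 m/s:
V = [fR − √((fR)² − 4 fR V_g)]/2 = [148 − √(148² − 4×148×11)]/2 = 12 m/s
Supergeostrophic (V > V_g = 11 m/s), as expected around a high.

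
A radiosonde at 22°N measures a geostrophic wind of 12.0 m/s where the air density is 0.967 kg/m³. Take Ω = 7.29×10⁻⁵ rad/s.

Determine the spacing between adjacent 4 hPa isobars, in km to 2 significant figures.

630 km

Coriolis parameter at 22°N:
f = 2Ω sin φ = 2 × 7.29×10⁻⁵ × sin 22° = 5.46×10⁻⁵ s⁻¹
Geostrophic balance rearranged: |∂P/∂n| = f ρ V_g
|∂P/∂n| = 5.46×10⁻⁵ × 0.967 × 12.0 = 6.34×10⁻⁴ Pa/m
Isobar spacing: Δn = ΔP/|∂P/∂n| = 400 Pa / 6.34×10⁻⁴ Pa/m = 631131 m ≈ 630 km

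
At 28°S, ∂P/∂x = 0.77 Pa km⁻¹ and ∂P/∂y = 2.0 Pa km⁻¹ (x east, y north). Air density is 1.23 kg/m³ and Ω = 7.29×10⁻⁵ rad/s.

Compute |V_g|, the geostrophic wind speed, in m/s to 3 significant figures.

25.5 m/s

Coriolis parameter at 28°S:
f = 2Ω sin φ = 2 × 7.29×10⁻⁵ × sin 28° = 6.84×10⁻⁵ s⁻¹
In the Southern Hemisphere f is negative: f = −6.84×10⁻⁵ s⁻¹.
Component geostrophic relations (x east, y north):
u_g = −(1/(fρ)) ∂P/∂y,  v_g = (1/(fρ)) ∂P/∂x
u_g = −(2.0×10⁻³)/(−6.84×10⁻⁵ × 1.23) = 23.8 m/s;  v_g = (0.77×10⁻³)/(−6.84×10⁻⁵ × 1.23) = −9.15 m/s
|V_g| = √(u_g² + v_g²) = 25.5 m/s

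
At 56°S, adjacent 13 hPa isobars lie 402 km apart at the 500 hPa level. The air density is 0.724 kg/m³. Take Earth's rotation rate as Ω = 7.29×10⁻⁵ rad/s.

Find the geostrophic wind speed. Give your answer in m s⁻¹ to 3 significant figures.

37.0 m s⁻¹

Coriolis parameter at 56°S:
f = 2Ω sin φ = 2 × 7.29×10⁻⁵ × sin 56° = 1.21×10⁻⁴ s⁻¹
Pressure gradient: |∂P/∂n| = 1300 Pa / 402000 m = 3.23×10⁻³ Pa/m
Geostrophic balance (pressure-gradient force = Coriolis force):
V_g = (1/(fρ)) |∂P/∂n| = 3.23×10⁻³ / (1.21×10⁻⁴ × 0.724) = 37.0 m/s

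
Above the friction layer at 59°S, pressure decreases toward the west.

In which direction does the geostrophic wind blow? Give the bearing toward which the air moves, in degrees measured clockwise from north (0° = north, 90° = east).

The pressure-gradient force points toward the west (bearing 270°).
Geostrophic balance: in the Southern Hemisphere the Coriolis force deflects motion to the left, so the geostrophic wind blows 90° to the left of the pressure-gradient force (low pressure on the right).
Rotating 270° by 90° counterclockwise gives 180° — the wind blows toward the south.

180°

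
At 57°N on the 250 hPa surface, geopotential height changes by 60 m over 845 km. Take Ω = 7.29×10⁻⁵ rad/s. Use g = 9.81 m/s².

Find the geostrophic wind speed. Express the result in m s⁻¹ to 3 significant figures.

Coriolis parameter at 57°N:
f = 2Ω sin φ = 2 × 7.29×10⁻⁵ × sin 57° = 1.22×10⁻⁴ s⁻¹
Height gradient: |∂Z/∂n| = 60 m / 845000 m = 7.10×10⁻⁵
On a pressure surface, geostrophic balance gives V_g = (g/f)|∂Z/∂n|:
V_g = 9.81 × 7.10×10⁻⁵ / 1.22×10⁻⁴ = 5.70 m/s

5.70 m s⁻¹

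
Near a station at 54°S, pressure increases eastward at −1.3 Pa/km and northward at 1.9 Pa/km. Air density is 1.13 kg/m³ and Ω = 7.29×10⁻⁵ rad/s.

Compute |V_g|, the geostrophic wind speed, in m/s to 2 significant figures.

17 m/s

Coriolis parameter at 54°S:
f = 2Ω sin φ = 2 × 7.29×10⁻⁵ × sin 54° = 1.18×10⁻⁴ s⁻¹
In the Southern Hemisphere f is negative: f = −1.18×10⁻⁴ s⁻¹.
Component geostrophic relations (x east, y north):
u_g = −(1/(fρ)) ∂P/∂y,  v_g = (1/(fρ)) ∂P/∂x
u_g = −(1.9×10⁻³)/(−1.18×10⁻⁴ × 1.13) = 14.3 m/s;  v_g = (−1.3×10⁻³)/(−1.18×10⁻⁴ × 1.13) = 9.75 m/s
|V_g| = √(u_g² + v_g²) = 17.3 m/s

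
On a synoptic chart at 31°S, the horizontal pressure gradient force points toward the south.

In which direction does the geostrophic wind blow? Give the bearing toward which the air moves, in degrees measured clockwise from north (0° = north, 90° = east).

The pressure-gradient force points toward the south (bearing 180°).
Geostrophic balance: in the Southern Hemisphere the Coriolis force deflects motion to the left, so the geostrophic wind blows 90° to the left of the pressure-gradient force (low pressure on the right).
Rotating 180° by 90° counterclockwise gives 090° — the wind blows toward the east.

090°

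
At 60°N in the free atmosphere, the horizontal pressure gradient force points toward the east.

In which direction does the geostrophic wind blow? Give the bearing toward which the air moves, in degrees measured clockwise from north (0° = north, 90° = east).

The pressure-gradient force points toward the east (bearing 090°).
Geostrophic balance: in the Northern Hemisphere the Coriolis force deflects motion to the right, so the geostrophic wind blows 90° to the right of the pressure-gradient force (low pressure on the left).
Rotating 090° by 90° clockwise gives 180° — the wind blows toward the south.

180°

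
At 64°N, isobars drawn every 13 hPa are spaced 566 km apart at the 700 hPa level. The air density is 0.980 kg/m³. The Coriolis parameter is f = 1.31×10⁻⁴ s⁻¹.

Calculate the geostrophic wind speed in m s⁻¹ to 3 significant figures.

Pressure gradient: |∂P/∂n| = 1300 Pa / 566000 m = 2.30×10⁻³ Pa/m
Geostrophic balance (pressure-gradient force = Coriolis force):
V_g = (1/(fρ)) |∂P/∂n| = 2.30×10⁻³ / (1.31×10⁻⁴ × 0.980) = 17.9 m/s

17.9 m s⁻¹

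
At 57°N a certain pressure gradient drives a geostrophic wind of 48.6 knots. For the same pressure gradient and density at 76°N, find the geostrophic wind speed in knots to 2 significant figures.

42 knots

With the same pressure gradient and density, V_g ∝ 1/f ∝ 1/sin φ.
V₂ = V₁ · sin φ₁ / sin φ₂ = 48.6 × sin 57° / sin 76°
V₂ = 48.6 × 0.8387/0.9703 = 42 knots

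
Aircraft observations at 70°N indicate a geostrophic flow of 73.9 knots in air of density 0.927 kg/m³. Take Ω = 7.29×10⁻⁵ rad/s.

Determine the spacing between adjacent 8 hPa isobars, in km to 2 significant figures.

170 km

Coriolis parameter at 70°N:
f = 2Ω sin φ = 2 × 7.29×10⁻⁵ × sin 70° = 1.37×10⁻⁴ s⁻¹
Wind speed in SI: 73.9 knots = 38.0 m/s
Geostrophic balance rearranged: |∂P/∂n| = f ρ V_g
|∂P/∂n| = 1.37×10⁻⁴ × 0.927 × 38.0 = 4.83×10⁻³ Pa/m
Isobar spacing: Δn = ΔP/|∂P/∂n| = 800 Pa / 4.83×10⁻³ Pa/m = 165685 m ≈ 170 km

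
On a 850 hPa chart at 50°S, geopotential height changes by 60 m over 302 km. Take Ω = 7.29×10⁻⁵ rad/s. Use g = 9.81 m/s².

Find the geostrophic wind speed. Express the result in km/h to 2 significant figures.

63 km/h

Coriolis parameter at 50°S:
f = 2Ω sin φ = 2 × 7.29×10⁻⁵ × sin 50° = 1.12×10⁻⁴ s⁻¹
Height gradient: |∂Z/∂n| = 60 m / 302000 m = 1.99×10⁻⁴
On a pressure surface, geostrophic balance gives V_g = (g/f)|∂Z/∂n|:
V_g = 9.81 × 1.99×10⁻⁴ / 1.12×10⁻⁴ = 17.5 m/s
Converting: 17.5 m/s × 3.6 = 63 km/h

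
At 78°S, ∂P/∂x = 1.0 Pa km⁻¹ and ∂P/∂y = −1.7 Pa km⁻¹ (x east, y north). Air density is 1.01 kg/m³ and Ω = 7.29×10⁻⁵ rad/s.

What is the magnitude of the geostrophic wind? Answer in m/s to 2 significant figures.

14 m/s

Coriolis parameter at 78°S:
f = 2Ω sin φ = 2 × 7.29×10⁻⁵ × sin 78° = 1.43×10⁻⁴ s⁻¹
In the Southern Hemisphere f is negative: f = −1.43×10⁻⁴ s⁻¹.
Component geostrophic relations (x east, y north):
u_g = −(1/(fρ)) ∂P/∂y,  v_g = (1/(fρ)) ∂P/∂x
u_g = −(−1.7×10⁻³)/(−1.43×10⁻⁴ × 1.01) = −11.8 m/s;  v_g = (1.0×10⁻³)/(−1.43×10⁻⁴ × 1.01) = −6.94 m/s
|V_g| = √(u_g² + v_g²) = 13.7 m/s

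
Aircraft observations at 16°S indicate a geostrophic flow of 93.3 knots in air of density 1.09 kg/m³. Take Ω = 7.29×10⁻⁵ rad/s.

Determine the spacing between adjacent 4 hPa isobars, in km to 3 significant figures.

190 km

Coriolis parameter at 16°S:
f = 2Ω sin φ = 2 × 7.29×10⁻⁵ × sin 16° = 4.02×10⁻⁵ s⁻¹
Wind speed in SI: 93.3 knots = 48.0 m/s
Geostrophic balance rearranged: |∂P/∂n| = f ρ V_g
|∂P/∂n| = 4.02×10⁻⁵ × 1.09 × 48.0 = 2.10×10⁻³ Pa/m
Isobar spacing: Δn = ΔP/|∂P/∂n| = 400 Pa / 2.10×10⁻³ Pa/m = 190247 m ≈ 190 km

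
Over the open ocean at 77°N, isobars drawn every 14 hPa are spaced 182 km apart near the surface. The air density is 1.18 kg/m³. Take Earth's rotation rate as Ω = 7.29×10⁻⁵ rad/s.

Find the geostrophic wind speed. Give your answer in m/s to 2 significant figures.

46 m/s

Coriolis parameter at 77°N:
f = 2Ω sin φ = 2 × 7.29×10⁻⁵ × sin 77° = 1.42×10⁻⁴ s⁻¹
Pressure gradient: |∂P/∂n| = 1400 Pa / 182000 m = 7.69×10⁻³ Pa/m
Geostrophic balance (pressure-gradient force = Coriolis force):
V_g = (1/(fρ)) |∂P/∂n| = 7.69×10⁻³ / (1.42×10⁻⁴ × 1.18) = 45.9 m/s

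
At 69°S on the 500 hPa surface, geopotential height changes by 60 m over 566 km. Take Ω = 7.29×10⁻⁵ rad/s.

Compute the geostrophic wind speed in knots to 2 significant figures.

Coriolis parameter at 69°S:
f = 2Ω sin φ = 2 × 7.29×10⁻⁵ × sin 69° = 1.36×10⁻⁴ s⁻¹
Height gradient: |∂Z/∂n| = 60 m / 566000 m = 1.06×10⁻⁴
On a pressure surface, geostrophic balance gives V_g = (g/f)|∂Z/∂n|:
V_g = 9.81 × 1.06×10⁻⁴ / 1.36×10⁻⁴ = 7.64 m/s
Converting: 7.64 m/s × 1.944 = 15 knots

15 knots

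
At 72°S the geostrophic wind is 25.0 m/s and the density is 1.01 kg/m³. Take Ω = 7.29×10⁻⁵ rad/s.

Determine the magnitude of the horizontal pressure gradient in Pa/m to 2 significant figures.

Coriolis parameter at 72°S:
f = 2Ω sin φ = 2 × 7.29×10⁻⁵ × sin 72° = 1.39×10⁻⁴ s⁻¹
Geostrophic balance rearranged: |∂P/∂n| = f ρ V_g
|∂P/∂n| = 1.39×10⁻⁴ × 1.01 × 25.0 = 3.50×10⁻³ Pa/m

3.5×10⁻³ Pa/m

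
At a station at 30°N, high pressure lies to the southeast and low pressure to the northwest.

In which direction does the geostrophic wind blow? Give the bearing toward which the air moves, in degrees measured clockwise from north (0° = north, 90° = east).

The pressure-gradient force points toward the northwest (bearing 315°).
Geostrophic balance: in the Northern Hemisphere the Coriolis force deflects motion to the right, so the geostrophic wind blows 90° to the right of the pressure-gradient force (low pressure on the left).
Rotating 315° by 90° clockwise gives 045° — the wind blows toward the northeast.

045°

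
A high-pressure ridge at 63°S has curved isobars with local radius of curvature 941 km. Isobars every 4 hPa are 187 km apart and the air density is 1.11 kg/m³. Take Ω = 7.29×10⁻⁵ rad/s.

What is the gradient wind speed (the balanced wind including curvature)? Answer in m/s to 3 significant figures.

Coriolis parameter at 63°S:
f = 2Ω sin φ = 2 × 7.29×10⁻⁵ × sin 63° = 1.30×10⁻⁴ s⁻¹
Pressure gradient: |∂P/∂n| = 400 Pa / 187000 m = 2.14×10⁻³ Pa/m
Geostrophic speed: V_g = |∂P/∂n|/(fρ) = 2.14×10⁻³/(1.30×10⁻⁴ × 1.11) = 14.8 m/s
Around a high, pressure-gradient force acts outward with centrifugal, so Coriolis balances both:
fV = (1/ρ)|∂P/∂n| + V²/R  →  V² − fR·V + fR·V_g = 0
With fR = 1.30×10⁻⁴ × 941×10³ m = 122 m/s:
V = [fR − √((fR)² − 4 fR V_g)]/2 = [122 − √(122² − 4×122×14.8)]/2 = 17.3 m/s
Supergeostrophic (V > V_g = 14.8 m/s), as expected around a high.

17.3 m/s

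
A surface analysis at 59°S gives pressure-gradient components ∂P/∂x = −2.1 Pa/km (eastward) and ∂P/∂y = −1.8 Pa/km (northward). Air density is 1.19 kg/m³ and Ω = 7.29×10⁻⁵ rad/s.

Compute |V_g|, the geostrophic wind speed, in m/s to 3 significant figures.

18.6 m/s

Coriolis parameter at 59°S:
f = 2Ω sin φ = 2 × 7.29×10⁻⁵ × sin 59° = 1.25×10⁻⁴ s⁻¹
In the Southern Hemisphere f is negative: f = −1.25×10⁻⁴ s⁻¹.
Component geostrophic relations (x east, y north):
u_g = −(1/(fρ)) ∂P/∂y,  v_g = (1/(fρ)) ∂P/∂x
u_g = −(−1.8×10⁻³)/(−1.25×10⁻⁴ × 1.19) = −12.1 m/s;  v_g = (−2.1×10⁻³)/(−1.25×10⁻⁴ × 1.19) = 14.1 m/s
|V_g| = √(u_g² + v_g²) = 18.6 m/s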